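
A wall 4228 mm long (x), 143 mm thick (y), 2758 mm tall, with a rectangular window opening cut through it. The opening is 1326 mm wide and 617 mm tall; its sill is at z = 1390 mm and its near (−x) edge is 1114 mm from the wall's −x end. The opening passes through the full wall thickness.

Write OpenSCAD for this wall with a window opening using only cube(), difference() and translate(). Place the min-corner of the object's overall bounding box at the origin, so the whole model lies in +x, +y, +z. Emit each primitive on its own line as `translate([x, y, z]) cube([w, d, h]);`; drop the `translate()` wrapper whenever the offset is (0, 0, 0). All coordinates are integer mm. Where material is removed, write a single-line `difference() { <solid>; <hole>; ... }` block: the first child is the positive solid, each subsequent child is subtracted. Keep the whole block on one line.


difference() { cube([4228, 143, 2758]); translate([1114, 0, 1390]) cube([1326, 143, 617]); }


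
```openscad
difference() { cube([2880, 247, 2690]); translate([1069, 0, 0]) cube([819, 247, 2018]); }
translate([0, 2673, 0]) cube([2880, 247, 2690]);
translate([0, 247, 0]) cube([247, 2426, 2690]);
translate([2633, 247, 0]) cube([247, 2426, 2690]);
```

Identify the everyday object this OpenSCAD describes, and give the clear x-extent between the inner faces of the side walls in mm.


A single room. The interior width is 2386 mm.

Four walls enclosing a rectangle with a door in the front wall — a room. Outside width 2880 minus two 247 mm walls gives 2386 mm.


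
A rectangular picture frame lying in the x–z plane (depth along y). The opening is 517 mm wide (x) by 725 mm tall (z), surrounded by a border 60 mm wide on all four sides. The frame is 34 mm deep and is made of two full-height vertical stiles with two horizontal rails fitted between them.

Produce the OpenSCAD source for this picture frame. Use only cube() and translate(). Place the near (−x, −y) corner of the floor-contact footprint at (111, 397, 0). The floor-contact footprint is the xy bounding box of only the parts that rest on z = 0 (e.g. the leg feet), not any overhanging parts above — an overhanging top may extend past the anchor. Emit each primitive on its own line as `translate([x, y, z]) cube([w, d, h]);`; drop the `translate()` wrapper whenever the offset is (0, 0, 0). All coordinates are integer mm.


translate([111, 397, 0]) cube([60, 34, 845]);
translate([688, 397, 0]) cube([60, 34, 845]);
translate([171, 397, 0]) cube([517, 34, 60]);
translate([171, 397, 785]) cube([517, 34, 60]);


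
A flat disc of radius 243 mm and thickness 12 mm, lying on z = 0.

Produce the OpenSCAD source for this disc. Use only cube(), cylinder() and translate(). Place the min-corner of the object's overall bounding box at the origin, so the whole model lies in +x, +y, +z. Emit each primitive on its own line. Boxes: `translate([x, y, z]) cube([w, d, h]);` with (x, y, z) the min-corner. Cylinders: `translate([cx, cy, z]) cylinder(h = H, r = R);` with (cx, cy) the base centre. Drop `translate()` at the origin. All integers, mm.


translate([243, 243, 0]) cylinder(h = 12, r = 243);


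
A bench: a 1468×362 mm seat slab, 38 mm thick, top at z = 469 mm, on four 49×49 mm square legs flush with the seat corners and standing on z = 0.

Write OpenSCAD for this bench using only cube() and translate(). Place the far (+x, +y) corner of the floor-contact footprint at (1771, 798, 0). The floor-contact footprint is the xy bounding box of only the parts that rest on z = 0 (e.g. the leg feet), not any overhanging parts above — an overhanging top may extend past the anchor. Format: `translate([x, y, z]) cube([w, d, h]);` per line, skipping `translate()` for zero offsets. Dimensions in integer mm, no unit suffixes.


translate([303, 436, 431]) cube([1468, 362, 38]);
translate([303, 436, 0]) cube([49, 49, 431]);
translate([303, 749, 0]) cube([49, 49, 431]);
translate([1722, 436, 0]) cube([49, 49, 431]);
translate([1722, 749, 0]) cube([49, 49, 431]);


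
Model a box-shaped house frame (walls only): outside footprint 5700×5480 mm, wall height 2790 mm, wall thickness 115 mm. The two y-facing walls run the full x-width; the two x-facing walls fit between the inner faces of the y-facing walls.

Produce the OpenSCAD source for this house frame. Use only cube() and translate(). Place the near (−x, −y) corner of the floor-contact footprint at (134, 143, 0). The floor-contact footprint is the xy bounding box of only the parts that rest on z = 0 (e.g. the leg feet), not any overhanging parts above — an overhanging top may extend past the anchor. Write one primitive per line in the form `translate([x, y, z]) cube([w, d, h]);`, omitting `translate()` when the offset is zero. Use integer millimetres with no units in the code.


translate([134, 143, 0]) cube([5700, 115, 2790]);
translate([134, 5508, 0]) cube([5700, 115, 2790]);
translate([134, 258, 0]) cube([115, 5250, 2790]);
translate([5719, 258, 0]) cube([115, 5250, 2790]);


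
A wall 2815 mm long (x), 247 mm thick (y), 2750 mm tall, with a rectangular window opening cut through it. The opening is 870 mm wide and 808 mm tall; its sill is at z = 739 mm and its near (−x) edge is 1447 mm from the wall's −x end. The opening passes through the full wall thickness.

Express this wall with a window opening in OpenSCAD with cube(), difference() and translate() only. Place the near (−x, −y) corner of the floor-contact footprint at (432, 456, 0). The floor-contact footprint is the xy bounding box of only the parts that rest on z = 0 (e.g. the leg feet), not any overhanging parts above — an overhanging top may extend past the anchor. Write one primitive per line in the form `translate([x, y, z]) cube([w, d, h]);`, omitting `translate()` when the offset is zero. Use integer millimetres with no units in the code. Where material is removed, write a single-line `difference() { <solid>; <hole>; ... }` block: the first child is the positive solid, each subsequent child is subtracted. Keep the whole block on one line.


difference() { translate([432, 456, 0]) cube([2815, 247, 2750]); translate([1879, 456, 739]) cube([870, 247, 808]); }


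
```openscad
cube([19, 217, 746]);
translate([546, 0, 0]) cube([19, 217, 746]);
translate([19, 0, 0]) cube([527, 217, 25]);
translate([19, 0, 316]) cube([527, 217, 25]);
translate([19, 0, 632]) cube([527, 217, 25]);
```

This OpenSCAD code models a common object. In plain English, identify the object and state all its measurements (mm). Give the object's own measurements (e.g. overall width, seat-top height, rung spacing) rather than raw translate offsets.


An open bookshelf. Two side panels, each 19 mm thick, 217 mm deep and 746 mm tall, stand 565 mm apart (outside-to-outside). Between them sit 3 shelves, each 25 mm thick and 217 mm deep, spanning the full gap between the sides. The bottom shelf rests on the floor (its underside at z = 0) and the clear gap between one shelf's top and the next shelf's underside is 291 mm.


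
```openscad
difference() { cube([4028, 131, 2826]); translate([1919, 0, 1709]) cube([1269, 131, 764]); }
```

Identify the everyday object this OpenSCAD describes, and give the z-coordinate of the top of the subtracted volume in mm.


A wall with a window opening. The window head height is 2473 mm.

A wall with a rectangular opening subtracted — a window. Sill at z = 1709, opening 764 mm tall, so the head is at 1709 + 764 = 2473 mm.


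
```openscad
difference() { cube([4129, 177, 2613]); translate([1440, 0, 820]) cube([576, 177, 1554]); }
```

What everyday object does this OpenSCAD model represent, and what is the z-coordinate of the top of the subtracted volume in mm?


A wall with a window opening. The window head height is 2374 mm.

A wall with a rectangular opening subtracted — a window. Sill at z = 820, opening 1554 mm tall, so the head is at 820 + 1554 = 2374 mm.


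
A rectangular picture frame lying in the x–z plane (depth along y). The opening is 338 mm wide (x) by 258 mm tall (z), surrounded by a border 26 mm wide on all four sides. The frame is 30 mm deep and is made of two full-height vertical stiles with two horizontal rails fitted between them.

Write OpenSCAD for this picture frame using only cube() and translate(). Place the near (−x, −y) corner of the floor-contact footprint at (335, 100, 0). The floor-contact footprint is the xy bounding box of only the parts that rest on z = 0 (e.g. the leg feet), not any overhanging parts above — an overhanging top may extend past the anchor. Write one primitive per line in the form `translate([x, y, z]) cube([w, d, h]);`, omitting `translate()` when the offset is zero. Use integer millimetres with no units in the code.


translate([335, 100, 0]) cube([26, 30, 310]);
translate([699, 100, 0]) cube([26, 30, 310]);
translate([361, 100, 0]) cube([338, 30, 26]);
translate([361, 100, 284]) cube([338, 30, 26]);


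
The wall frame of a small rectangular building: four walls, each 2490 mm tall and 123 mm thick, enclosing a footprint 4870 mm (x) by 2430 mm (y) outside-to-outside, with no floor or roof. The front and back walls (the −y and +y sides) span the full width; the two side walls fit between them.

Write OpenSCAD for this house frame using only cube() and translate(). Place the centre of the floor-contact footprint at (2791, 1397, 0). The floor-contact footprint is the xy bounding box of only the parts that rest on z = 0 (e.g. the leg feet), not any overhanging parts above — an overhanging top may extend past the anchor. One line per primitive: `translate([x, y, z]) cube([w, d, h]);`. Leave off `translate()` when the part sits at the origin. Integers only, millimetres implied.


translate([356, 182, 0]) cube([4870, 123, 2490]);
translate([356, 2489, 0]) cube([4870, 123, 2490]);
translate([356, 305, 0]) cube([123, 2184, 2490]);
translate([5103, 305, 0]) cube([123, 2184, 2490]);


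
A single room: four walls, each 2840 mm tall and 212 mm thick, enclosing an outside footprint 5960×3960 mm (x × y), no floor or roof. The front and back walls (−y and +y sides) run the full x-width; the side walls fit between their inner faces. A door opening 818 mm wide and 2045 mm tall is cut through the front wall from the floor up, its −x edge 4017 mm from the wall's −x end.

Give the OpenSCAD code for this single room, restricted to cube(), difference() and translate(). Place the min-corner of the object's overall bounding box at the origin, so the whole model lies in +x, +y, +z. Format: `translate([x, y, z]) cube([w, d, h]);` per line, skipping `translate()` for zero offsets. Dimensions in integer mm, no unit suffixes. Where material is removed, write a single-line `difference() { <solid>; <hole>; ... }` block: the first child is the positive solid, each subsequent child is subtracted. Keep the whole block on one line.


difference() { cube([5960, 212, 2840]); translate([4017, 0, 0]) cube([818, 212, 2045]); }
translate([0, 3748, 0]) cube([5960, 212, 2840]);
translate([0, 212, 0]) cube([212, 3536, 2840]);
translate([5748, 212, 0]) cube([212, 3536, 2840]);


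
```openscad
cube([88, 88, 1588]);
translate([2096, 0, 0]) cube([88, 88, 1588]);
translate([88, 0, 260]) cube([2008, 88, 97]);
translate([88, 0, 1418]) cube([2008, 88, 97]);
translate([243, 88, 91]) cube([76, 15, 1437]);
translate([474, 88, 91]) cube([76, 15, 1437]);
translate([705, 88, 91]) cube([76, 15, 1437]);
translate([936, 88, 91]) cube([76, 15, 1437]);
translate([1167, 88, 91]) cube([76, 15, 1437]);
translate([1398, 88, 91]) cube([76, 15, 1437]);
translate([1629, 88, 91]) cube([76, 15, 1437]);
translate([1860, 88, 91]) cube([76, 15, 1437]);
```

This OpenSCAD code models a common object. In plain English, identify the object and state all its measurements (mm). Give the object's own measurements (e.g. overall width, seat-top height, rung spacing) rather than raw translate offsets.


A fence section. Two 88×88 mm posts, 1588 mm tall, stand on the floor with a clear span of 2008 mm between their inner faces. Two horizontal rails of 88×97 mm section span the gap between the posts with their undersides at z = 260 mm and z = 1418 mm, flush with the posts' −y face. 8 pickets, each 76 mm wide, 15 mm thick and 1437 mm tall, are fixed to the +y face of the rails with their bottoms at z = 91 mm, spaced across the span with a 155 mm gap after the −x post and between neighbouring pickets, with 160 mm left before the +x post.


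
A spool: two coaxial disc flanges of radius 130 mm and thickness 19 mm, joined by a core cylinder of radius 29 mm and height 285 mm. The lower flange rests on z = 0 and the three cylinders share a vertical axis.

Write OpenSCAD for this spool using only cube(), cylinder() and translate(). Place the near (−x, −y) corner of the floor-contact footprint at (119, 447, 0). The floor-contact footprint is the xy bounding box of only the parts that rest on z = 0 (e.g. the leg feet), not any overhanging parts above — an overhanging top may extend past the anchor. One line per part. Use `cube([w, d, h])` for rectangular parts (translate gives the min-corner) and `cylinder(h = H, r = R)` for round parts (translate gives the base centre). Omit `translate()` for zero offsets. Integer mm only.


translate([249, 577, 0]) cylinder(h = 19, r = 130);
translate([249, 577, 19]) cylinder(h = 285, r = 29);
translate([249, 577, 304]) cylinder(h = 19, r = 130);


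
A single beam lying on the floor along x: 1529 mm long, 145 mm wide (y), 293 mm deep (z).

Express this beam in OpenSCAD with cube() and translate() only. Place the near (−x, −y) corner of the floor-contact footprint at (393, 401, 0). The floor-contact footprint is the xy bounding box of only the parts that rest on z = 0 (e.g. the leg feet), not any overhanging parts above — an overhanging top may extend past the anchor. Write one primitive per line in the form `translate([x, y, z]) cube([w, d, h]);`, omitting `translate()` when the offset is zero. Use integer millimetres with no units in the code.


translate([393, 401, 0]) cube([1529, 145, 293]);


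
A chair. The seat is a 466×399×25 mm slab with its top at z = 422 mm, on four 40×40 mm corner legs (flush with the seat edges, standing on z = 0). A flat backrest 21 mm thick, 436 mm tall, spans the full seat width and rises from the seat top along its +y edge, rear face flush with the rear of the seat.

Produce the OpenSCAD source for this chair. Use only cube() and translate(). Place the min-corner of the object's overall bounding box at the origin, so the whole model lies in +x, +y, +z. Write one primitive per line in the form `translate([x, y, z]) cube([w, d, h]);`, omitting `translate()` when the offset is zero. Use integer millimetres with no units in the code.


// leg_h = 422 - 25 = 397
translate([0, 0, 397]) cube([466, 399, 25]);
cube([40, 40, 397]);
translate([426, 0, 0]) cube([40, 40, 397]);
translate([0, 359, 0]) cube([40, 40, 397]);
translate([426, 359, 0]) cube([40, 40, 397]);
translate([0, 378, 422]) cube([466, 21, 436]);


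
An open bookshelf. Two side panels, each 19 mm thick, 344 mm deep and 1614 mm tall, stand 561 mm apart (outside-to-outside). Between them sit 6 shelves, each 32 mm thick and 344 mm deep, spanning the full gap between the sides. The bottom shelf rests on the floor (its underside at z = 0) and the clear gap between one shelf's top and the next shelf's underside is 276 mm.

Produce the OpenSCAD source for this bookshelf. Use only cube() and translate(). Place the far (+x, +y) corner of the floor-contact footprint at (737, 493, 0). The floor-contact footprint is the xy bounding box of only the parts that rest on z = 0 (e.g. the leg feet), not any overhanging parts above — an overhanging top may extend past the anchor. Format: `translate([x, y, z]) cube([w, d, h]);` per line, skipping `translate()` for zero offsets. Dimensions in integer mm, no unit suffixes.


translate([176, 149, 0]) cube([19, 344, 1614]);
translate([718, 149, 0]) cube([19, 344, 1614]);
translate([195, 149, 0]) cube([523, 344, 32]);
translate([195, 149, 308]) cube([523, 344, 32]);
translate([195, 149, 616]) cube([523, 344, 32]);
translate([195, 149, 924]) cube([523, 344, 32]);
translate([195, 149, 1232]) cube([523, 344, 32]);
translate([195, 149, 1540]) cube([523, 344, 32]);


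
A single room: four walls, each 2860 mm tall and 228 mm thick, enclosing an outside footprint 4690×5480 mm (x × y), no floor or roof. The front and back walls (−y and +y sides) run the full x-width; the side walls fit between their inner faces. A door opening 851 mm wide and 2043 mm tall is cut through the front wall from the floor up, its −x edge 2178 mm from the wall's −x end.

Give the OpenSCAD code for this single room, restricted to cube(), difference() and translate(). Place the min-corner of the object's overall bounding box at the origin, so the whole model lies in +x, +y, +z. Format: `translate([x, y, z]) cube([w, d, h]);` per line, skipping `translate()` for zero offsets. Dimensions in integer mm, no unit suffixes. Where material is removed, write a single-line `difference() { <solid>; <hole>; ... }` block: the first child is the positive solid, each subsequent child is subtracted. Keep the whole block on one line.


difference() { cube([4690, 228, 2860]); translate([2178, 0, 0]) cube([851, 228, 2043]); }
translate([0, 5252, 0]) cube([4690, 228, 2860]);
translate([0, 228, 0]) cube([228, 5024, 2860]);
translate([4462, 228, 0]) cube([228, 5024, 2860]);


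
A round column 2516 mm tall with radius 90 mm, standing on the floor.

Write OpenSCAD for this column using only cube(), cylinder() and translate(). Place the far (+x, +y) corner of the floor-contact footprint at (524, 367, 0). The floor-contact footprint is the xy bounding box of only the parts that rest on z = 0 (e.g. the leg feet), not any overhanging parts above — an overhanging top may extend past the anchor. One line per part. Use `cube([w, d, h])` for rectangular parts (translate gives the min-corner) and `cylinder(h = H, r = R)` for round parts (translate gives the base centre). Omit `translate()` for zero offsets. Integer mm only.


translate([434, 277, 0]) cylinder(h = 2516, r = 90);


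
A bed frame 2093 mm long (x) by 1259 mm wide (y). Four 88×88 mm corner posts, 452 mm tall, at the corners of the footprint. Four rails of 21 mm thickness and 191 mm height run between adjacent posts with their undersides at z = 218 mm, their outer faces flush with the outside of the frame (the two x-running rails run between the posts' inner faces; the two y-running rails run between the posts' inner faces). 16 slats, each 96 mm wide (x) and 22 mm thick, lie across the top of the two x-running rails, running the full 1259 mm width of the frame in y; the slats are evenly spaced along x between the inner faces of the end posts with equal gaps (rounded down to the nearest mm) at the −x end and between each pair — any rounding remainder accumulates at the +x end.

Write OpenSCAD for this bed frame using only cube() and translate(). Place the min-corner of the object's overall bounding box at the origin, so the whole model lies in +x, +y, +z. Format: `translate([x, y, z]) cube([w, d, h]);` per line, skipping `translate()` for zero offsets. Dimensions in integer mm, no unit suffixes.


cube([88, 88, 452]);
translate([0, 1171, 0]) cube([88, 88, 452]);
translate([2005, 0, 0]) cube([88, 88, 452]);
translate([2005, 1171, 0]) cube([88, 88, 452]);
translate([88, 0, 218]) cube([1917, 21, 191]);
translate([88, 1238, 218]) cube([1917, 21, 191]);
translate([0, 88, 218]) cube([21, 1083, 191]);
translate([2072, 88, 218]) cube([21, 1083, 191]);
translate([110, 0, 409]) cube([96, 1259, 22]);
translate([228, 0, 409]) cube([96, 1259, 22]);
translate([346, 0, 409]) cube([96, 1259, 22]);
translate([464, 0, 409]) cube([96, 1259, 22]);
translate([582, 0, 409]) cube([96, 1259, 22]);
translate([700, 0, 409]) cube([96, 1259, 22]);
translate([818, 0, 409]) cube([96, 1259, 22]);
translate([936, 0, 409]) cube([96, 1259, 22]);
translate([1054, 0, 409]) cube([96, 1259, 22]);
translate([1172, 0, 409]) cube([96, 1259, 22]);
translate([1290, 0, 409]) cube([96, 1259, 22]);
translate([1408, 0, 409]) cube([96, 1259, 22]);
translate([1526, 0, 409]) cube([96, 1259, 22]);
translate([1644, 0, 409]) cube([96, 1259, 22]);
translate([1762, 0, 409]) cube([96, 1259, 22]);
translate([1880, 0, 409]) cube([96, 1259, 22]);


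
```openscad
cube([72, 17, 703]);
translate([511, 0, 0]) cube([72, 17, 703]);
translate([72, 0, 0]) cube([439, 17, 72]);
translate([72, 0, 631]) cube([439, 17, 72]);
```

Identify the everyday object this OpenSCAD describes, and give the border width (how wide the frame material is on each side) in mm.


A picture frame. The border width is 72 mm.

Four thin pieces enclosing a rectangular opening — a picture frame. The two full-height stiles are 703 mm tall; the top rail sits at z = 631 and is 72 mm tall, so the border above the opening is 703 − 631 = 72 mm, matching the stile x-width.


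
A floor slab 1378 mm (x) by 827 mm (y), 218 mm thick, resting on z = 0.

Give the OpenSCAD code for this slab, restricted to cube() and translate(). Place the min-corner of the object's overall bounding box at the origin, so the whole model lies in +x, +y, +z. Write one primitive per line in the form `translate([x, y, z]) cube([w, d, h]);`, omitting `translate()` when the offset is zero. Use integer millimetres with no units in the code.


cube([1378, 827, 218]);


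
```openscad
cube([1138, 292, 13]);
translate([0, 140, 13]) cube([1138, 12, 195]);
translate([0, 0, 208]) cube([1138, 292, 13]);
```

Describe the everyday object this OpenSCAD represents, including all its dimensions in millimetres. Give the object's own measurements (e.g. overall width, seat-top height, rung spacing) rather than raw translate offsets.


An I-beam lying along x, 1138 mm long. Overall section height 221 mm. Two flanges 292 mm wide (y) and 13 mm thick, one on the floor and one at the top; a web 12 mm thick runs between them, centred on the flange width.


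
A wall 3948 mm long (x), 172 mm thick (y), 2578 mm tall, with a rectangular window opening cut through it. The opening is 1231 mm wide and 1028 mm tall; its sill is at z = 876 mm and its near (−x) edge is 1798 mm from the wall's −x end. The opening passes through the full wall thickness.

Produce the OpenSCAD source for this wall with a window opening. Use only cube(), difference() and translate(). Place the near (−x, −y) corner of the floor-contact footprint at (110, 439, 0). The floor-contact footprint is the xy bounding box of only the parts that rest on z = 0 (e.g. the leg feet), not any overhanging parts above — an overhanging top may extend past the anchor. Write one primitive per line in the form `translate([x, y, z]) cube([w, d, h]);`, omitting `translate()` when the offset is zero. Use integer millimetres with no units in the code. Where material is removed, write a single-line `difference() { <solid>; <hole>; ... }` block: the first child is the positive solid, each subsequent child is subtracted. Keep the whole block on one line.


difference() { translate([110, 439, 0]) cube([3948, 172, 2578]); translate([1908, 439, 876]) cube([1231, 172, 1028]); }


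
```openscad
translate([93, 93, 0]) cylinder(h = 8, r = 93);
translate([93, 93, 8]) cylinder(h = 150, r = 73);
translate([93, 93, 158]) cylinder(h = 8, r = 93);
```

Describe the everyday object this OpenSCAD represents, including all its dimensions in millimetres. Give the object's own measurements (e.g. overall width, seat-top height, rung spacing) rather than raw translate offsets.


A spool: two coaxial disc flanges of radius 93 mm and thickness 8 mm, joined by a core cylinder of radius 73 mm and height 150 mm. The lower flange rests on z = 0 and the three cylinders share a vertical axis.


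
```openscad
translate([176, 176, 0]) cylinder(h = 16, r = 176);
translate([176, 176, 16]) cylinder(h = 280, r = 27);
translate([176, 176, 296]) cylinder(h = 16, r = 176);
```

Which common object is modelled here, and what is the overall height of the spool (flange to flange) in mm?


A spool. The overall height is 312 mm.

Three coaxial cylinders, large–small–large — a spool. Two 16 mm flanges and a 280 mm core give 16 + 280 + 16 = 312 mm.


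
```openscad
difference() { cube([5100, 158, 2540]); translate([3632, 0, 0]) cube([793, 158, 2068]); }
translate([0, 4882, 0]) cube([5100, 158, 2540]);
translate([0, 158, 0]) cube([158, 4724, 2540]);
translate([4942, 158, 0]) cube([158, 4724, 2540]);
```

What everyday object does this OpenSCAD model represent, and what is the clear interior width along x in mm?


A single room. The interior width is 4784 mm.

Four walls enclosing a rectangle with a door in the front wall — a room. Outside width 5100 minus two 158 mm walls gives 4784 mm.


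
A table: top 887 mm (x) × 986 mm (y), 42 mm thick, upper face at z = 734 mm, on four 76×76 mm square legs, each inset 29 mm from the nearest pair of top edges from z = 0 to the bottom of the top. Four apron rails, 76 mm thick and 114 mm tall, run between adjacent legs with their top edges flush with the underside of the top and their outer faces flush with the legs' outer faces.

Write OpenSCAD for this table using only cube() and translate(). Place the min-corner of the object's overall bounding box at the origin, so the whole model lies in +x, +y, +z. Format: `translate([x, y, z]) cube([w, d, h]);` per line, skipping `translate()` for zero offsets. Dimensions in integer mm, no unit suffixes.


// leg_h = 734 - 42 = 692
// apron z = 692 - 114 = 578
translate([0, 0, 692]) cube([887, 986, 42]);
translate([29, 29, 0]) cube([76, 76, 692]);
translate([782, 29, 0]) cube([76, 76, 692]);
translate([29, 881, 0]) cube([76, 76, 692]);
translate([782, 881, 0]) cube([76, 76, 692]);
translate([105, 29, 578]) cube([677, 76, 114]);
translate([105, 881, 578]) cube([677, 76, 114]);
translate([29, 105, 578]) cube([76, 776, 114]);
translate([782, 105, 578]) cube([76, 776, 114]);


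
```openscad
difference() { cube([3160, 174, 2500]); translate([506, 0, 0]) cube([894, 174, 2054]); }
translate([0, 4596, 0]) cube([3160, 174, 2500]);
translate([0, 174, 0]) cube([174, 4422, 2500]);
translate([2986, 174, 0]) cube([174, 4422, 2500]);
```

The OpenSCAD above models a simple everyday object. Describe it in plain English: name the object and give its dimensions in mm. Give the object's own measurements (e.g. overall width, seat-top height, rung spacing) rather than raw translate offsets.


A single room: four walls, each 2500 mm tall and 174 mm thick, enclosing an outside footprint 3160×4770 mm (x × y), no floor or roof. The front and back walls (−y and +y sides) run the full x-width; the side walls fit between their inner faces. A door opening 894 mm wide and 2054 mm tall is cut through the front wall from the floor up, its −x edge 506 mm from the wall's −x end.


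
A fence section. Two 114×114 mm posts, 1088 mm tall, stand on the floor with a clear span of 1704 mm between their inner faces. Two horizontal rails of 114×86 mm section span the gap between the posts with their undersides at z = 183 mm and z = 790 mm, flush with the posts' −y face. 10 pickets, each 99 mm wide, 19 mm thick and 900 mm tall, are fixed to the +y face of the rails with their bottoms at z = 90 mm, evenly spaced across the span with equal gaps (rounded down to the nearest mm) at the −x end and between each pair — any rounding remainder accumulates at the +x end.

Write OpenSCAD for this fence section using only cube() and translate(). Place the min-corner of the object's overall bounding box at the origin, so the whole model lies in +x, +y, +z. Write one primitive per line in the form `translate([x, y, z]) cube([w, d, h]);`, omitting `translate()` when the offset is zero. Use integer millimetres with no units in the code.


cube([114, 114, 1088]);
translate([1818, 0, 0]) cube([114, 114, 1088]);
translate([114, 0, 183]) cube([1704, 114, 86]);
translate([114, 0, 790]) cube([1704, 114, 86]);
translate([178, 114, 90]) cube([99, 19, 900]);
translate([341, 114, 90]) cube([99, 19, 900]);
translate([504, 114, 90]) cube([99, 19, 900]);
translate([667, 114, 90]) cube([99, 19, 900]);
translate([830, 114, 90]) cube([99, 19, 900]);
translate([993, 114, 90]) cube([99, 19, 900]);
translate([1156, 114, 90]) cube([99, 19, 900]);
translate([1319, 114, 90]) cube([99, 19, 900]);
translate([1482, 114, 90]) cube([99, 19, 900]);
translate([1645, 114, 90]) cube([99, 19, 900]);


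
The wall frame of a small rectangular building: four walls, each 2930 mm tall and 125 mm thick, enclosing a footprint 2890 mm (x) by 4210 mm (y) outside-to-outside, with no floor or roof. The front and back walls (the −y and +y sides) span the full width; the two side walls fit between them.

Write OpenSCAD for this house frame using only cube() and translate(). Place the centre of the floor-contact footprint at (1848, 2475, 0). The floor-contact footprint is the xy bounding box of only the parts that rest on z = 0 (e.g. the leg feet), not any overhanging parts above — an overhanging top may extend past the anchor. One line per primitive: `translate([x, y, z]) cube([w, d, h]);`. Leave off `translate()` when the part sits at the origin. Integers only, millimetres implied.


translate([403, 370, 0]) cube([2890, 125, 2930]);
translate([403, 4455, 0]) cube([2890, 125, 2930]);
translate([403, 495, 0]) cube([125, 3960, 2930]);
translate([3168, 495, 0]) cube([125, 3960, 2930]);


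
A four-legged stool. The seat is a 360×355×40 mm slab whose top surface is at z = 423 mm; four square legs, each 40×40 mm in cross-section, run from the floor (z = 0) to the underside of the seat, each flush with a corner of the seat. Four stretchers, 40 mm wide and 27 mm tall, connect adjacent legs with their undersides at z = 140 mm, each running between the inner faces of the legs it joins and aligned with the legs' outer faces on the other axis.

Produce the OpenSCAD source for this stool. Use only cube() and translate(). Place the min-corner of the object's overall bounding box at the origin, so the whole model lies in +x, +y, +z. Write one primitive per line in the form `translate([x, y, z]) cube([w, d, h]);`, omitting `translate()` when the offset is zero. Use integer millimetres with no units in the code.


translate([0, 0, 383]) cube([360, 355, 40]);
cube([40, 40, 383]);
translate([320, 0, 0]) cube([40, 40, 383]);
translate([0, 315, 0]) cube([40, 40, 383]);
translate([320, 315, 0]) cube([40, 40, 383]);
translate([40, 0, 140]) cube([280, 40, 27]);
translate([40, 315, 140]) cube([280, 40, 27]);
translate([0, 40, 140]) cube([40, 275, 27]);
translate([320, 40, 140]) cube([40, 275, 27]);


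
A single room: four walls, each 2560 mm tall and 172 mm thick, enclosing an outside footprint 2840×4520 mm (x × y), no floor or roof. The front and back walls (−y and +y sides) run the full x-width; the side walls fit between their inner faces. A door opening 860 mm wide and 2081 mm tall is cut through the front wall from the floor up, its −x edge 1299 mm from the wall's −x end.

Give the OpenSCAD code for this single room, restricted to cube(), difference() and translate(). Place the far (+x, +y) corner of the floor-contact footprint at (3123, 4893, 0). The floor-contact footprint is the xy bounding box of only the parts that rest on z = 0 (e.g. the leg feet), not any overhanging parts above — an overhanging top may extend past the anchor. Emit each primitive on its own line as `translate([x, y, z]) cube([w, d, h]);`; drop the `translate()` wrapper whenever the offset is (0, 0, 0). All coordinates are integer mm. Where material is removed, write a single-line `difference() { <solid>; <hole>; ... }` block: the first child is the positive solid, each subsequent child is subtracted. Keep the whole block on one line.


difference() { translate([283, 373, 0]) cube([2840, 172, 2560]); translate([1582, 373, 0]) cube([860, 172, 2081]); }
translate([283, 4721, 0]) cube([2840, 172, 2560]);
translate([283, 545, 0]) cube([172, 4176, 2560]);
translate([2951, 545, 0]) cube([172, 4176, 2560]);


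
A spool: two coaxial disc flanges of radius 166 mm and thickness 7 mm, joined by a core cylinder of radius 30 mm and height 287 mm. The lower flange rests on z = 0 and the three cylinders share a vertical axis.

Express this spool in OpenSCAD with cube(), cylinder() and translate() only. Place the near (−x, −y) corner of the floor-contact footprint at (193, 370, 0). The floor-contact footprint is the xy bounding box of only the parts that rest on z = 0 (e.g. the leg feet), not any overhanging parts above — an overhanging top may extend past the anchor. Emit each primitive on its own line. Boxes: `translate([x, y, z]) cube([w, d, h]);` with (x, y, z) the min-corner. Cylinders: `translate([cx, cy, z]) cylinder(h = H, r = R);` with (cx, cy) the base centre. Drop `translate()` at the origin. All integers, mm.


translate([359, 536, 0]) cylinder(h = 7, r = 166);
translate([359, 536, 7]) cylinder(h = 287, r = 30);
translate([359, 536, 294]) cylinder(h = 7, r = 166);


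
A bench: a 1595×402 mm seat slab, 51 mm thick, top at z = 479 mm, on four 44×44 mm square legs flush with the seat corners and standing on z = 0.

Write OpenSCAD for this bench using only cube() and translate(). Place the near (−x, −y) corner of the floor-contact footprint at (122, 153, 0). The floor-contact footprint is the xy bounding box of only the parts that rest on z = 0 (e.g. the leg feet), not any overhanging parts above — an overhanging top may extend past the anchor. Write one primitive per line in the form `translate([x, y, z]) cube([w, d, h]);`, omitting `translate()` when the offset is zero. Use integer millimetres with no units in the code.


// leg_h = 479 − 51 = 428
translate([122, 153, 428]) cube([1595, 402, 51]);
translate([122, 153, 0]) cube([44, 44, 428]);
translate([122, 511, 0]) cube([44, 44, 428]);
translate([1673, 153, 0]) cube([44, 44, 428]);
translate([1673, 511, 0]) cube([44, 44, 428]);


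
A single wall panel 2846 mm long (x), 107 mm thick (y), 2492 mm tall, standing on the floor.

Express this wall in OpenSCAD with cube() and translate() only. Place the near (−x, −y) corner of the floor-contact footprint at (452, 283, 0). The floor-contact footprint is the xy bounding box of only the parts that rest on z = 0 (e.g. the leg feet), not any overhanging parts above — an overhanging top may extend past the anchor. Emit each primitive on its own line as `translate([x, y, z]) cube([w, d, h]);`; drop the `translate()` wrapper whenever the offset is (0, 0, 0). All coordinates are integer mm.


translate([452, 283, 0]) cube([2846, 107, 2492]);


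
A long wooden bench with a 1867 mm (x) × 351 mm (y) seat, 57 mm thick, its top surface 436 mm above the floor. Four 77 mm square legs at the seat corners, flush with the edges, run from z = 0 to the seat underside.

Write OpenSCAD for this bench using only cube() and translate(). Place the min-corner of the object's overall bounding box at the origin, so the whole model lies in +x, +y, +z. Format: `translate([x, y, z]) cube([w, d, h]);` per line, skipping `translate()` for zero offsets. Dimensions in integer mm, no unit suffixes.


translate([0, 0, 379]) cube([1867, 351, 57]);
cube([77, 77, 379]);
translate([0, 274, 0]) cube([77, 77, 379]);
translate([1790, 0, 0]) cube([77, 77, 379]);
translate([1790, 274, 0]) cube([77, 77, 379]);


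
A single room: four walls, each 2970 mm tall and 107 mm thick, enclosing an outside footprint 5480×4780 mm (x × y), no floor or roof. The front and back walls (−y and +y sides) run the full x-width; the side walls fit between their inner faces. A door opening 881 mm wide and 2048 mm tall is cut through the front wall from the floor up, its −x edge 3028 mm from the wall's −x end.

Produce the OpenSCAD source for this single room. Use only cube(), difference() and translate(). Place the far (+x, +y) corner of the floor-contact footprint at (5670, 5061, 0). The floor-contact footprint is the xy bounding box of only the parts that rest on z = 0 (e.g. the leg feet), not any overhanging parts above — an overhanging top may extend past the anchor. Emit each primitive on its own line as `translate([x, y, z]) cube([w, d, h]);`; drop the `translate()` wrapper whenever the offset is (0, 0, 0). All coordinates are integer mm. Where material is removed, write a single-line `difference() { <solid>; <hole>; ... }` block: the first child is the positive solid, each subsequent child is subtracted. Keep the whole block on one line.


difference() { translate([190, 281, 0]) cube([5480, 107, 2970]); translate([3218, 281, 0]) cube([881, 107, 2048]); }
translate([190, 4954, 0]) cube([5480, 107, 2970]);
translate([190, 388, 0]) cube([107, 4566, 2970]);
translate([5563, 388, 0]) cube([107, 4566, 2970]);


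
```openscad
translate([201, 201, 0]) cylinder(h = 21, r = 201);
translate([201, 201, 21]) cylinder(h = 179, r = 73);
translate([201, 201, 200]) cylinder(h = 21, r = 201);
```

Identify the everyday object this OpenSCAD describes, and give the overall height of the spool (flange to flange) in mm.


A spool. The overall height is 221 mm.

Three coaxial cylinders, large–small–large — a spool. Two 21 mm flanges and a 179 mm core give 21 + 179 + 21 = 221 mm.


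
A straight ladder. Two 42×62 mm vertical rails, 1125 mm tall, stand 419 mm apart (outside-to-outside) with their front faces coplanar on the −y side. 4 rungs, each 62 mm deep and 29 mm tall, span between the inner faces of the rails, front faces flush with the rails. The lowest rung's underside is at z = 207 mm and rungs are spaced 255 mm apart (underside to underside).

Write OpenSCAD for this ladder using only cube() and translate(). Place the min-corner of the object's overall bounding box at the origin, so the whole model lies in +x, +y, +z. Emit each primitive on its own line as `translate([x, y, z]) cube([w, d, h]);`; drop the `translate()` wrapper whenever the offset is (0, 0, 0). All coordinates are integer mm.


cube([42, 62, 1125]);
translate([377, 0, 0]) cube([42, 62, 1125]);
translate([42, 0, 207]) cube([335, 62, 29]);
translate([42, 0, 462]) cube([335, 62, 29]);
translate([42, 0, 717]) cube([335, 62, 29]);
translate([42, 0, 972]) cube([335, 62, 29]);


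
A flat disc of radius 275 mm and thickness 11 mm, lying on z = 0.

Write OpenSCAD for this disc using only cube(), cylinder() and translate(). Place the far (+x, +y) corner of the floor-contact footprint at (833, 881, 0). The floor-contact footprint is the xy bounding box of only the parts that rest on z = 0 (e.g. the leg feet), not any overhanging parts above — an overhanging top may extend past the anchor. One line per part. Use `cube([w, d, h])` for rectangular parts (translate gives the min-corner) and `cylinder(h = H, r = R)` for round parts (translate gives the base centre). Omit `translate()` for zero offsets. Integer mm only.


translate([558, 606, 0]) cylinder(h = 11, r = 275);


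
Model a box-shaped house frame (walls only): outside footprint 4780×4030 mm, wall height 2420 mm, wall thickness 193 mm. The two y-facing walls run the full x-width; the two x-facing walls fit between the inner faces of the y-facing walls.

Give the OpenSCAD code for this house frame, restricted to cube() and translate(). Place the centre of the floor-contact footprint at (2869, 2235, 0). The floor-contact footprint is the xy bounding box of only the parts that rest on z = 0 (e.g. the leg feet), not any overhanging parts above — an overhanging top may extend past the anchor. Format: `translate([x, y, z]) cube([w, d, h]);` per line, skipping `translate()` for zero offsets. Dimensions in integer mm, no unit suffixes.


translate([479, 220, 0]) cube([4780, 193, 2420]);
translate([479, 4057, 0]) cube([4780, 193, 2420]);
translate([479, 413, 0]) cube([193, 3644, 2420]);
translate([5066, 413, 0]) cube([193, 3644, 2420]);


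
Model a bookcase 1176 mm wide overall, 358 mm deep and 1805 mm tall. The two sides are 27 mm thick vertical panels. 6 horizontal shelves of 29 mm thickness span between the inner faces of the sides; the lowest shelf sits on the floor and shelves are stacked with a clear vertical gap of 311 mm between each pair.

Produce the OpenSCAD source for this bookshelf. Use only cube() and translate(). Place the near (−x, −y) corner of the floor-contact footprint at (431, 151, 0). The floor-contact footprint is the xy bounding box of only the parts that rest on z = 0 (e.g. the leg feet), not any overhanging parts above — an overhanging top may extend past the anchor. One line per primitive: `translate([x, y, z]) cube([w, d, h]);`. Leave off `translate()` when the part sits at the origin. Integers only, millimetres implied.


translate([431, 151, 0]) cube([27, 358, 1805]);
translate([1580, 151, 0]) cube([27, 358, 1805]);
translate([458, 151, 0]) cube([1122, 358, 29]);
translate([458, 151, 340]) cube([1122, 358, 29]);
translate([458, 151, 680]) cube([1122, 358, 29]);
translate([458, 151, 1020]) cube([1122, 358, 29]);
translate([458, 151, 1360]) cube([1122, 358, 29]);
translate([458, 151, 1700]) cube([1122, 358, 29]);
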